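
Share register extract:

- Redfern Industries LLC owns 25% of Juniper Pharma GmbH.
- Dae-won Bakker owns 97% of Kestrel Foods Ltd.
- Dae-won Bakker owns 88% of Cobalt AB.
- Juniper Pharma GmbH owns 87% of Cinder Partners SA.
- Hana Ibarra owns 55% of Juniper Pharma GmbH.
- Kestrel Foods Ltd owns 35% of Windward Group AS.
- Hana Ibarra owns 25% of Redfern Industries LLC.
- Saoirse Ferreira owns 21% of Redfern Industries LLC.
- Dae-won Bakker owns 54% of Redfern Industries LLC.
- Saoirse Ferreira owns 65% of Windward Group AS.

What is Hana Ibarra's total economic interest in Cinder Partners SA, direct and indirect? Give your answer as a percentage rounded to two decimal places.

Hana reaches Cinder along 2 paths.
Via Juniper: 55% × 87% = 47.85%.
Via Redfern → Juniper: 25% × 25% × 87% = 5.4375%.
Total: 47.85% + 5.4375% = 53.2875%.
Rounded: 53.29%.

53.29%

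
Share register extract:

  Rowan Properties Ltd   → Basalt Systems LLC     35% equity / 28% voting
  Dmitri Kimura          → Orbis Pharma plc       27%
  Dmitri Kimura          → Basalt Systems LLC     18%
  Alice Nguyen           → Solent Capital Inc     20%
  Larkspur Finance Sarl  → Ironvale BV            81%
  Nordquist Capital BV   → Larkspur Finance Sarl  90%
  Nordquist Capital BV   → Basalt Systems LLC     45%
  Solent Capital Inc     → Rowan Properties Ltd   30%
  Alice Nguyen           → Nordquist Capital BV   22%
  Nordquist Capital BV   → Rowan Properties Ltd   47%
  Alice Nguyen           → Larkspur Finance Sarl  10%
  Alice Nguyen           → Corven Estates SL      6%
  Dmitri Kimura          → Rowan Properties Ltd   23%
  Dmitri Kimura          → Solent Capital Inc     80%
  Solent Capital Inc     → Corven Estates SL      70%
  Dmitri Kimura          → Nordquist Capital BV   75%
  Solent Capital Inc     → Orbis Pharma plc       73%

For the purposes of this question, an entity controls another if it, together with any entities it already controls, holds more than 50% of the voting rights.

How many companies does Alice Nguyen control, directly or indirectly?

Alice's largest direct stake is 22% in Nordquist, which does not meet the threshold.
Alice controls 0 companies.

0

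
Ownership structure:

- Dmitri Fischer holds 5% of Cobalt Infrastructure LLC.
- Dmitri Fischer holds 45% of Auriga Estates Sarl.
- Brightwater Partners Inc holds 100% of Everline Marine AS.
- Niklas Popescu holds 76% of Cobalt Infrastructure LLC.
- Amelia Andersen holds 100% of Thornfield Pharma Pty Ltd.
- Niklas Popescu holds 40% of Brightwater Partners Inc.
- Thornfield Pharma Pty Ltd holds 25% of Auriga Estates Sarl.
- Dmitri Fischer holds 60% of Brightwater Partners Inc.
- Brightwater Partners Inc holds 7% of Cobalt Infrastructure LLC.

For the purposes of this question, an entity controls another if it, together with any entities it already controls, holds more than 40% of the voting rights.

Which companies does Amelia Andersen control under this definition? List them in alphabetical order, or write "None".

Thornfield Pharma Pty Ltd

Amelia holds 100% of Thornfield, so Amelia controls Thornfield.
No other company's threshold is met.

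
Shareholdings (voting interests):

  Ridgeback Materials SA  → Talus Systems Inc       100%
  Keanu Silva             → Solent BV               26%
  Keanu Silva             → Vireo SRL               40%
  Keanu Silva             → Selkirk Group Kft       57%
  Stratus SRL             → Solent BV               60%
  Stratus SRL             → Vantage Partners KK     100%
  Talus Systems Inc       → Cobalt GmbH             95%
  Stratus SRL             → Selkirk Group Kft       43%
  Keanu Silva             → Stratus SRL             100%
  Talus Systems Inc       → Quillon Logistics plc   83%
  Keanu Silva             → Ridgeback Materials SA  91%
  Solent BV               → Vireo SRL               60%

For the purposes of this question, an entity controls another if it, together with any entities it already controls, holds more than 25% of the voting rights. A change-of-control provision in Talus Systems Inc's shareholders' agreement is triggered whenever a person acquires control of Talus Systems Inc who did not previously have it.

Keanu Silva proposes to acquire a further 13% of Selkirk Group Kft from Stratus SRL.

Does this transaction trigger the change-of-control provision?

No

The purchase adds only to Keanu's holdings (Stratus's stake shrinks), so Keanu is the only person who could newly come to control Talus.
Keanu holds 91% of Ridgeback, so Keanu controls Ridgeback.
Ridgeback holds 100% of Talus, so Keanu controls Talus.
So Keanu already controls Talus before the transaction.
After the purchase, Keanu's direct stake in Selkirk rises to 57% + 13% = 70%, and Stratus's stake falls to 30%.
Keanu controlled Talus already, so this is not a new person acquiring control; every other person's position is unchanged or reduced.
No new person acquires control, so the clause is not triggered.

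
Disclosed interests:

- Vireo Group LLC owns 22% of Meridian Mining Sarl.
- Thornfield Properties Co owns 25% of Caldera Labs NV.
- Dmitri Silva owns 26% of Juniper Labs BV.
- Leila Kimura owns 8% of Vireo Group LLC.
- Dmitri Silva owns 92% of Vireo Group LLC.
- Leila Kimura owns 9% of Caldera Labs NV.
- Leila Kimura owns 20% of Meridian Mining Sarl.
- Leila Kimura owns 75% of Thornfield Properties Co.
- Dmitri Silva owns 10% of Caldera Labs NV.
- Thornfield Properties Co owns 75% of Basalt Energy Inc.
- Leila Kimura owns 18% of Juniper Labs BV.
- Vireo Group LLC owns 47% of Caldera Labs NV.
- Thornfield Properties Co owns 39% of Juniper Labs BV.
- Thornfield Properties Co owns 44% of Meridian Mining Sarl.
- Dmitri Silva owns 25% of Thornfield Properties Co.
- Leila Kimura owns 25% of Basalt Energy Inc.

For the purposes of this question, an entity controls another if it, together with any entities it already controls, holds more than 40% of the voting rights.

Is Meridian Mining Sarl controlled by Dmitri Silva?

No

Dmitri holds 92% of Vireo, so Dmitri controls Vireo.
Dmitri and Vireo together hold 10% + 47% = 57% of Caldera, so Dmitri controls Caldera.
In Meridian, Dmitri's side holds only 22%, not > 40%.
So Dmitri does not control Meridian.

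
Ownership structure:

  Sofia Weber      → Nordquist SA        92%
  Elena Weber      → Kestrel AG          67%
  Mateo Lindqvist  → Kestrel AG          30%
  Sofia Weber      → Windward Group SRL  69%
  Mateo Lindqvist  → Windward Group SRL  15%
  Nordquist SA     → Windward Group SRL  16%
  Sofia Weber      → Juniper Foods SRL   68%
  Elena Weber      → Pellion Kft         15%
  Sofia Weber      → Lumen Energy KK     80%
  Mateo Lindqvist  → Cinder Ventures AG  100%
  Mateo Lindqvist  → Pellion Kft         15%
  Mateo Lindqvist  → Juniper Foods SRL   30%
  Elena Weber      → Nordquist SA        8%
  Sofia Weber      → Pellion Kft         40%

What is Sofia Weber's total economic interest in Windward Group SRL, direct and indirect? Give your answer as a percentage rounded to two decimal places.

Sofia reaches Windward along 2 paths.
Direct stake: 69% = 69%.
Via Nordquist: 92% × 16% = 14.72%.
Total: 69% + 14.72% = 83.72%.

83.72%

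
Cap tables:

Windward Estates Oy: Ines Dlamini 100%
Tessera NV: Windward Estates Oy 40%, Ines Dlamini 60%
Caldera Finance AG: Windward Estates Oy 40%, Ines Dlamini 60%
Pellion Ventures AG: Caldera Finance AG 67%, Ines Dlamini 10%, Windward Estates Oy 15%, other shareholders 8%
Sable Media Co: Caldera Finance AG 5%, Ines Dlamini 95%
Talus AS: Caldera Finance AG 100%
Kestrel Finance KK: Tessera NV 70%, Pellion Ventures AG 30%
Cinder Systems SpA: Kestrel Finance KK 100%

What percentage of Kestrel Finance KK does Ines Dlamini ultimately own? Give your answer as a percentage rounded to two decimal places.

97.60%

Ines reaches Kestrel along 6 paths.
Via Windward → Tessera: 100% × 40% × 70% = 28%.
Via Tessera: 60% × 70% = 42%.
Via Windward → Caldera → Pellion: 100% × 40% × 67% × 30% = 8.04%.
Via Caldera → Pellion: 60% × 67% × 30% = 12.06%.
Via Pellion: 10% × 30% = 3%.
Via Windward → Pellion: 100% × 15% × 30% = 4.5%.
Total: 28% + 42% + 8.04% + 12.06% + 3% + 4.5% = 97.6%.
Rounded: 97.60%.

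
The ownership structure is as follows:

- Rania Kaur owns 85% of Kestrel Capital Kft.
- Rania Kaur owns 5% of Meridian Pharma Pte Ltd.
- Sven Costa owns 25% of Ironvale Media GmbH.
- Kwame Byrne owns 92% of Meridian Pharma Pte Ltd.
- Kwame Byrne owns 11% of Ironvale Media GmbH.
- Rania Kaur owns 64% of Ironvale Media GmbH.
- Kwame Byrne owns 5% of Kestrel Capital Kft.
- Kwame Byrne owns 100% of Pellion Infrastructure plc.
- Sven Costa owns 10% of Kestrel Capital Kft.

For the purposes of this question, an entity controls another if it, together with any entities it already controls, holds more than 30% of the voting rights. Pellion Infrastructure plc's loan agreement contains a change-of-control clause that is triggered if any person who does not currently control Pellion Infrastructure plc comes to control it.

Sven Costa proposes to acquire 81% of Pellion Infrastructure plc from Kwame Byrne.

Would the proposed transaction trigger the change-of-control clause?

The purchase adds only to Sven's holdings (Kwame's stake shrinks), so Sven is the only person who could newly come to control Pellion.
Sven's largest direct stake is 25% in Ironvale, which does not meet the threshold, so Sven controls no company.
Neither Sven nor any entity Sven controls holds any voting interest in Pellion.
So before the transaction, Sven does not control Pellion.
After the purchase, Sven holds 81% of Pellion directly, and Kwame's stake falls to 19%.
Sven holds 81% of Pellion, so Sven controls Pellion.
Sven did not control Pellion before and does after, so the clause is triggered.

Yes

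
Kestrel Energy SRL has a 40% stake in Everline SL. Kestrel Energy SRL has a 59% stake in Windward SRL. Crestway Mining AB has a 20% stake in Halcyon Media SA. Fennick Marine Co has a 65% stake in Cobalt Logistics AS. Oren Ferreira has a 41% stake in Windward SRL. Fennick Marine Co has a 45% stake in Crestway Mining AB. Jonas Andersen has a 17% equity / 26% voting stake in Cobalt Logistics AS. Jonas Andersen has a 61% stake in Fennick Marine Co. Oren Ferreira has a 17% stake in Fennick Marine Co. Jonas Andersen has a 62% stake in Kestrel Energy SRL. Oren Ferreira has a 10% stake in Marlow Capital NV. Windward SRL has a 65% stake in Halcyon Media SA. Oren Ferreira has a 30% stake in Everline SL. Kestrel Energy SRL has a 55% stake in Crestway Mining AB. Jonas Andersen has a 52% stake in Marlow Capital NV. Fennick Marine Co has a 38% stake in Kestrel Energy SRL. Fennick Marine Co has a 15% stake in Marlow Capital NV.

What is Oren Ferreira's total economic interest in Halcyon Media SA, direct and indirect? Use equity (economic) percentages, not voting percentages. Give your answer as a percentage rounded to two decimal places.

31.37%

Oren reaches Halcyon along 4 paths.
Via Fennick → Crestway: 17% × 45% × 20% = 1.53%.
Via Fennick → Kestrel → Crestway: 17% × 38% × 55% × 20% = 0.7106%.
Via Windward: 41% × 65% = 26.65%.
Via Fennick → Kestrel → Windward: 17% × 38% × 59% × 65% = 2.47741%.
Total: 1.53% + 0.7106% + 26.65% + 2.47741% = 31.36801%.
Rounded: 31.37%.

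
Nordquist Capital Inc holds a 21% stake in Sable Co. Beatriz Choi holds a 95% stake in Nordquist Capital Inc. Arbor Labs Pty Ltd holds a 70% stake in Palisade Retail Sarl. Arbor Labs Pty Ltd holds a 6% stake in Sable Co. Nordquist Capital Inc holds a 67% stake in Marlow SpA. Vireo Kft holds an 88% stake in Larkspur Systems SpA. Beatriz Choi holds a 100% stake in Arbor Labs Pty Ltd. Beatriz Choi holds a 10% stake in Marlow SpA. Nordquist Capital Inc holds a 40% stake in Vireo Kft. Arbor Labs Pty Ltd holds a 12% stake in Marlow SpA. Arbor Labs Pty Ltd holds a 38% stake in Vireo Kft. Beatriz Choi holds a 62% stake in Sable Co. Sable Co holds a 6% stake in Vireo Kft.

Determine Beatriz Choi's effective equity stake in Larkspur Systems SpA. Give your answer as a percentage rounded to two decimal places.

71.52%

Beatriz reaches Larkspur along 5 paths.
Via Nordquist → Vireo: 95% × 40% × 88% = 33.44%.
Via Arbor → Vireo: 100% × 38% × 88% = 33.44%.
Via Nordquist → Sable → Vireo: 95% × 21% × 6% × 88% = 1.05336%.
Via Arbor → Sable → Vireo: 100% × 6% × 6% × 88% = 0.3168%.
Via Sable → Vireo: 62% × 6% × 88% = 3.2736%.
Total: 33.44% + 33.44% + 1.05336% + 0.3168% + 3.2736% = 71.52376%.
Rounded: 71.52%.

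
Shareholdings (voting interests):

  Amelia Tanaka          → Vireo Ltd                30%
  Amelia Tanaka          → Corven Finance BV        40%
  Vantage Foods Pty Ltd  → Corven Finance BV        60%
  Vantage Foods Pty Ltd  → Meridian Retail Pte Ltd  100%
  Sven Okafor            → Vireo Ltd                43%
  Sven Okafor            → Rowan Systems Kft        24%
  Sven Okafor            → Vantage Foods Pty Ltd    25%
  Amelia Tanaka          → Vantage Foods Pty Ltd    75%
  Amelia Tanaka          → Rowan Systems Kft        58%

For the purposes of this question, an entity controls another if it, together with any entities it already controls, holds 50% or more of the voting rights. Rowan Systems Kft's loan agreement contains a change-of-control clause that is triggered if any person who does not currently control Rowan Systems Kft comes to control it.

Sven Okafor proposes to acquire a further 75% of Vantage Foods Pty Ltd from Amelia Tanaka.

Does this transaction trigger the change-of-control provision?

No

The purchase adds only to Sven's holdings (Amelia's stake shrinks), so Sven is the only person who could newly come to control Rowan.
Sven's largest direct stake is 43% in Vireo, which does not meet the threshold, so Sven controls no company.
In Rowan, Sven's side holds only 24%, not ≥ 50%.
So before the transaction, Sven does not control Rowan.
After the purchase, Sven's direct stake in Vantage rises to 25% + 75% = 100%, and Amelia's stake falls to 0%.
Sven holds 100% of Vantage, so Sven controls Vantage.
Vantage holds 100% of Meridian, so Sven controls Meridian.
Vantage holds 60% of Corven, so Sven controls Corven.
After the transaction, Sven's side holds 24% of Rowan, not ≥ 50%, so Sven still does not control Rowan.
No new person acquires control, so the clause is not triggered.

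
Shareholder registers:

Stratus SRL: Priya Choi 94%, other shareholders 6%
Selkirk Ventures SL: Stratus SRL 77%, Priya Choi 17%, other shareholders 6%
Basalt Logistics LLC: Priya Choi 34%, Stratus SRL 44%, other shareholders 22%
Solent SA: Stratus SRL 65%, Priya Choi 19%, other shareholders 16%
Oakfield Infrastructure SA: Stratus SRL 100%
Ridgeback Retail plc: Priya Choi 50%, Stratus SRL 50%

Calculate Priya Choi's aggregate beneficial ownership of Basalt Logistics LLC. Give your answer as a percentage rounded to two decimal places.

75.36%

Priya reaches Basalt along 2 paths.
Direct stake: 34% = 34%.
Via Stratus: 94% × 44% = 41.36%.
Total: 34% + 41.36% = 75.36%.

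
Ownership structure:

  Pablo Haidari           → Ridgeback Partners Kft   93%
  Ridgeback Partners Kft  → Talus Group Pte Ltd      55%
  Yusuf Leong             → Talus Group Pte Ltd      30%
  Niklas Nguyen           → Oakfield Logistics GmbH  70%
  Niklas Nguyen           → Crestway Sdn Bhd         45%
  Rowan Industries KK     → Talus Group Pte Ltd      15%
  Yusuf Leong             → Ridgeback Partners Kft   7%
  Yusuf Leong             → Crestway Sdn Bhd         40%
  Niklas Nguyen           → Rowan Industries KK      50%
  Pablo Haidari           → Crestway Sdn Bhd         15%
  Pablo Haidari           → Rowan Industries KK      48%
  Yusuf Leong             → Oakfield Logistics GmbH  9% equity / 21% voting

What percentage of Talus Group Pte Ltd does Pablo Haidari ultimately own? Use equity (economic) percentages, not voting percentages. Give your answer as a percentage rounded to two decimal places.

58.35%

Pablo reaches Talus along 2 paths.
Via Rowan: 48% × 15% = 7.2%.
Via Ridgeback: 93% × 55% = 51.15%.
Total: 7.2% + 51.15% = 58.35%.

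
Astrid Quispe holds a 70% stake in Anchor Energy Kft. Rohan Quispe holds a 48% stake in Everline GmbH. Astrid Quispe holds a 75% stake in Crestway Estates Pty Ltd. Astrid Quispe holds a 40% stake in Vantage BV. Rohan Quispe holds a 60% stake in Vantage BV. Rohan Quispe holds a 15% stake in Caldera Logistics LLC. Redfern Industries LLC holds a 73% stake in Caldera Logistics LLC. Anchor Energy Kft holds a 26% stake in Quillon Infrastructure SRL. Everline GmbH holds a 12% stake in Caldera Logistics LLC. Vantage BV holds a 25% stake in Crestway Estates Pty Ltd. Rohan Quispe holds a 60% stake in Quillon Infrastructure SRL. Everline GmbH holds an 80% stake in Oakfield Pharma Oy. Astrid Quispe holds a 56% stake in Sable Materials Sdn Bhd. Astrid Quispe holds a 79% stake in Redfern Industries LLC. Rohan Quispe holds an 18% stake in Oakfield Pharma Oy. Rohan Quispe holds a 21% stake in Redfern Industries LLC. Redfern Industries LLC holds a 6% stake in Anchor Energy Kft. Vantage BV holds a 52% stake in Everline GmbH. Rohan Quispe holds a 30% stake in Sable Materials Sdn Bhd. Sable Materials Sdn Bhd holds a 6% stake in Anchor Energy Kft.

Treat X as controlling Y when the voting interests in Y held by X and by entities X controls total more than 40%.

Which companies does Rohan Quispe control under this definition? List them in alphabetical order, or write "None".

Everline GmbH, Oakfield Pharma Oy, Quillon Infrastructure SRL, Vantage BV

Rohan holds 60% of Vantage, so Rohan controls Vantage.
Rohan and Vantage together hold 48% + 52% = 100% of Everline, so Rohan controls Everline.
Everline and Rohan together hold 80% + 18% = 98% of Oakfield, so Rohan controls Oakfield.
Rohan holds 60% of Quillon, so Rohan controls Quillon.
No other company's threshold is met.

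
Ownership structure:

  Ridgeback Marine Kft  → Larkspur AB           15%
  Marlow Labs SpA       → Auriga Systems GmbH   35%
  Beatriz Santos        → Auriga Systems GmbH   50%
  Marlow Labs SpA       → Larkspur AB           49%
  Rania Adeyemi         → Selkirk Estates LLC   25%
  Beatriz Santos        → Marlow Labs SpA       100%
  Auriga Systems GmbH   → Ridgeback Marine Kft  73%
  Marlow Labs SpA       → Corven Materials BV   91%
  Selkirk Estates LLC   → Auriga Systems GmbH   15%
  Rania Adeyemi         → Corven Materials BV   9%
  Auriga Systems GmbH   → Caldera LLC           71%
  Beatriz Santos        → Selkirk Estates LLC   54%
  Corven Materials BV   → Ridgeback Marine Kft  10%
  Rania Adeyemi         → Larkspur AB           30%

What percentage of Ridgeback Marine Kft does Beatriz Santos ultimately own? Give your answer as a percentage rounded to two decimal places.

Beatriz reaches Ridgeback along 4 paths.
Via Auriga: 50% × 73% = 36.5%.
Via Marlow → Auriga: 100% × 35% × 73% = 25.55%.
Via Selkirk → Auriga: 54% × 15% × 73% = 5.913%.
Via Marlow → Corven: 100% × 91% × 10% = 9.1%.
Total: 36.5% + 25.55% + 5.913% + 9.1% = 77.063%.
Rounded: 77.06%.

77.06%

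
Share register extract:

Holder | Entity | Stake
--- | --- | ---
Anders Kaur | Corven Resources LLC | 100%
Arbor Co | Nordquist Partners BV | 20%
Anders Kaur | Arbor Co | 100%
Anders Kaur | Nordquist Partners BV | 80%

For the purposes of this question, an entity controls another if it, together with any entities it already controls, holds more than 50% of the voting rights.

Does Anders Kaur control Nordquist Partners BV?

Yes

Anders holds 100% of Arbor, so Anders controls Arbor.
Anders and Arbor together hold 80% + 20% = 100% of Nordquist, so Anders controls Nordquist.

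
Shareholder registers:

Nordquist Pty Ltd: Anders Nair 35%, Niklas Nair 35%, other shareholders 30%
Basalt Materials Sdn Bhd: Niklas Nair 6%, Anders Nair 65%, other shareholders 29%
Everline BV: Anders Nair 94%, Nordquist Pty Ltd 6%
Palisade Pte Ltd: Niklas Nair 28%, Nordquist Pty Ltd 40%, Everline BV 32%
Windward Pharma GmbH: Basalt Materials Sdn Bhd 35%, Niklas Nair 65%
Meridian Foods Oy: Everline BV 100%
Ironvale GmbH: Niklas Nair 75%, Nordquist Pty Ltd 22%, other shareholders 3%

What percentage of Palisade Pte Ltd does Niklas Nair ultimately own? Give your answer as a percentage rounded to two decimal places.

42.67%

Niklas reaches Palisade along 3 paths.
Direct stake: 28% = 28%.
Via Nordquist: 35% × 40% = 14%.
Via Nordquist → Everline: 35% × 6% × 32% = 0.672%.
Total: 28% + 14% + 0.672% = 42.672%.
Rounded: 42.67%.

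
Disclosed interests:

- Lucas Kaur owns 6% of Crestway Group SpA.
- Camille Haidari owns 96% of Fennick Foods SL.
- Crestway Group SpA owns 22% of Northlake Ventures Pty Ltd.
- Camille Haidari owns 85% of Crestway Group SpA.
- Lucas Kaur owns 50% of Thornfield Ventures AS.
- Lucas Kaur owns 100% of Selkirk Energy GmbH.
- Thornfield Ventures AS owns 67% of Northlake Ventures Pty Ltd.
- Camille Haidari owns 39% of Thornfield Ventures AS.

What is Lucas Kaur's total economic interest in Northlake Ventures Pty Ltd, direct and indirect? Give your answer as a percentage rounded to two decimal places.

Lucas reaches Northlake along 2 paths.
Via Crestway: 6% × 22% = 1.32%.
Via Thornfield: 50% × 67% = 33.5%.
Total: 1.32% + 33.5% = 34.82%.

34.82%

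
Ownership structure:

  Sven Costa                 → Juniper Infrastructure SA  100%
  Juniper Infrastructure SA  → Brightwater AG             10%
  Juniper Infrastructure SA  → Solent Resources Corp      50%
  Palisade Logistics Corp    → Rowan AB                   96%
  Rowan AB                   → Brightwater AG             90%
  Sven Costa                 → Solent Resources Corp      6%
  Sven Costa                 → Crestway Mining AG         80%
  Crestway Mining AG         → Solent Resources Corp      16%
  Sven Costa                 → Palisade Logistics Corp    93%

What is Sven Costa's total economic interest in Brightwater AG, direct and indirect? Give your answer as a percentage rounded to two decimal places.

90.35%

Sven reaches Brightwater along 2 paths.
Via Juniper: 100% × 10% = 10%.
Via Palisade → Rowan: 93% × 96% × 90% = 80.352%.
Total: 10% + 80.352% = 90.352%.
Rounded: 90.35%.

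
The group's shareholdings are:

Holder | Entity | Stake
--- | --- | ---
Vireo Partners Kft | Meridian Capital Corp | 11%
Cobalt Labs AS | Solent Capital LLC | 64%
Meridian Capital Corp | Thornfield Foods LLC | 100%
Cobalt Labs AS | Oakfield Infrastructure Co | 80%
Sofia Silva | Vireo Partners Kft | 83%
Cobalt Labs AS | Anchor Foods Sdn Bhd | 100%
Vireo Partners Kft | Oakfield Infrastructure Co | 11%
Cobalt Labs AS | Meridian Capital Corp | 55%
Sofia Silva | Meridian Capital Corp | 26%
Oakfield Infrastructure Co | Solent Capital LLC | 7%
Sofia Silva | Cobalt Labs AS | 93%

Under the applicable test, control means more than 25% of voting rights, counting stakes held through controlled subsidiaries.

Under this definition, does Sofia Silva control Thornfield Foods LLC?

Sofia holds 93% of Cobalt, so Sofia controls Cobalt.
Sofia holds 83% of Vireo, so Sofia controls Vireo.
Cobalt and Sofia and Vireo together hold 55% + 26% + 11% = 92% of Meridian, so Sofia controls Meridian.
Meridian holds 100% of Thornfield, so Sofia controls Thornfield.

Yes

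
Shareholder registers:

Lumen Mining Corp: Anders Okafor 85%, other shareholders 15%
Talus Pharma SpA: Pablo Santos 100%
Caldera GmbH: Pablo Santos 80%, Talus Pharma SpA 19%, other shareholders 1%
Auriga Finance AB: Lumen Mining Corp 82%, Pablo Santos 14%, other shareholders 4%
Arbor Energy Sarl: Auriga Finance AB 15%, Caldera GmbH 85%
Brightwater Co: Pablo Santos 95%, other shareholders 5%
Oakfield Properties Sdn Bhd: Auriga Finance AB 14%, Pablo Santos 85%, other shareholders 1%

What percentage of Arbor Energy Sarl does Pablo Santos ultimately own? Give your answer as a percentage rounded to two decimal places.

Pablo reaches Arbor along 3 paths.
Via Auriga: 14% × 15% = 2.1%.
Via Caldera: 80% × 85% = 68%.
Via Talus → Caldera: 100% × 19% × 85% = 16.15%.
Total: 2.1% + 68% + 16.15% = 86.25%.

86.25%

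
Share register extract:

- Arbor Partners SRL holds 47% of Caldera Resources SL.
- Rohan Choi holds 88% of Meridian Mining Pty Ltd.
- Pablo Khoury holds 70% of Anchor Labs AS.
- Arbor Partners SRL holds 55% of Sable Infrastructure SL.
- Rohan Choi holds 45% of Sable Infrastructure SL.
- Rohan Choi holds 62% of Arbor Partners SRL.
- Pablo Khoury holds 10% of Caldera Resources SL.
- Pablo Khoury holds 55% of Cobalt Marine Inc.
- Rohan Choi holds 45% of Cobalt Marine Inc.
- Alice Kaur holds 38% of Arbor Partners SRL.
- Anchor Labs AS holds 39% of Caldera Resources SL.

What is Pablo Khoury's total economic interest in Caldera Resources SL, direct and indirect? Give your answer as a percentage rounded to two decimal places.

37.30%

Pablo reaches Caldera along 2 paths.
Via Anchor: 70% × 39% = 27.3%.
Direct stake: 10% = 10%.
Total: 27.3% + 10% = 37.3%.
Rounded: 37.30%.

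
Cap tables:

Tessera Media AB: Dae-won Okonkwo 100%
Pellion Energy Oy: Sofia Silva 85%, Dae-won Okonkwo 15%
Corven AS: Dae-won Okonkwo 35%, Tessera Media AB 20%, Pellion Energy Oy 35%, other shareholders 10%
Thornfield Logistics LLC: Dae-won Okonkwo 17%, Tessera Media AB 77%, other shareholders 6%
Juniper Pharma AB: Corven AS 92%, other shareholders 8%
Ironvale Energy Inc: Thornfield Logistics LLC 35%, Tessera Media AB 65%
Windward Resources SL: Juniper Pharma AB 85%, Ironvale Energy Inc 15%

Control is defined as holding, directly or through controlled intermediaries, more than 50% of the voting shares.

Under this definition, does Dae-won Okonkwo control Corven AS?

Dae-won holds 100% of Tessera, so Dae-won controls Tessera.
Dae-won and Tessera together hold 35% + 20% = 55% of Corven, so Dae-won controls Corven.

Yes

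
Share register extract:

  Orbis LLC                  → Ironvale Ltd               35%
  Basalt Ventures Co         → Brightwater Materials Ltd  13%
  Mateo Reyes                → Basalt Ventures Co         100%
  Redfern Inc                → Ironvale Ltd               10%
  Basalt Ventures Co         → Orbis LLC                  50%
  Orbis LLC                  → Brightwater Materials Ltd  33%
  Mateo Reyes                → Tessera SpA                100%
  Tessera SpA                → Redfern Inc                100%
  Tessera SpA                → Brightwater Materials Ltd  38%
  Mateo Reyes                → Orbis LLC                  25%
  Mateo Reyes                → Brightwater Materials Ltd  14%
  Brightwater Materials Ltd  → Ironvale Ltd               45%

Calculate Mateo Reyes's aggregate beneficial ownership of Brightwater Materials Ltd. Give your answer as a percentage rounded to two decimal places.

89.75%

Mateo reaches Brightwater along 5 paths.
Via Basalt → Orbis: 100% × 50% × 33% = 16.5%.
Via Orbis: 25% × 33% = 8.25%.
Direct stake: 14% = 14%.
Via Tessera: 100% × 38% = 38%.
Via Basalt: 100% × 13% = 13%.
Total: 16.5% + 8.25% + 14% + 38% + 13% = 89.75%.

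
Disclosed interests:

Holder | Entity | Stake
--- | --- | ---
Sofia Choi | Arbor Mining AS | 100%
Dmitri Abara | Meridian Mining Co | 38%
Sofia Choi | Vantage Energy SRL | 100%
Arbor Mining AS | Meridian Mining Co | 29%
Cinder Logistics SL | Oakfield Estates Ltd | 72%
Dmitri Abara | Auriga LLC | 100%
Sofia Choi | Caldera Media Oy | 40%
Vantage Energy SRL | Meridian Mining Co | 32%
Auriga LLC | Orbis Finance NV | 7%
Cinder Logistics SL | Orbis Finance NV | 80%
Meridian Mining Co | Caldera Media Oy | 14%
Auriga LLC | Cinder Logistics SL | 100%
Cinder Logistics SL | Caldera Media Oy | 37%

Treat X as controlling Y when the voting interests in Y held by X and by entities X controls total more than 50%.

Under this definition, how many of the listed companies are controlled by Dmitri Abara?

4

Dmitri holds 100% of Auriga, so Dmitri controls Auriga.
Auriga holds 100% of Cinder, so Dmitri controls Cinder.
Cinder and Auriga together hold 80% + 7% = 87% of Orbis, so Dmitri controls Orbis.
Cinder holds 72% of Oakfield, so Dmitri controls Oakfield.
No other company's threshold is met.
Dmitri controls 4 companies.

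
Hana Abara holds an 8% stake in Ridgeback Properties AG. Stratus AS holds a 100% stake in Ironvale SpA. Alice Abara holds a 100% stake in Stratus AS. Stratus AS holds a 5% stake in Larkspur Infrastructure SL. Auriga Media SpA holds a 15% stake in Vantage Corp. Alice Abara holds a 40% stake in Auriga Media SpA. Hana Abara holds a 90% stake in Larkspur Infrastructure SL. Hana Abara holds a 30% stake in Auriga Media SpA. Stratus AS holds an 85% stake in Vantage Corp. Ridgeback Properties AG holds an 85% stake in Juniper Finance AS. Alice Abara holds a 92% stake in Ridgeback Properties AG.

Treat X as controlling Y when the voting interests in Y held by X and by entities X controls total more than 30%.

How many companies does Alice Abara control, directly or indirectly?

Alice holds 40% of Auriga, so Alice controls Auriga.
Alice holds 92% of Ridgeback, so Alice controls Ridgeback.
Alice holds 100% of Stratus, so Alice controls Stratus.
Stratus and Auriga together hold 85% + 15% = 100% of Vantage, so Alice controls Vantage.
Stratus holds 100% of Ironvale, so Alice controls Ironvale.
Ridgeback holds 85% of Juniper, so Alice controls Juniper.
No other company's threshold is met.
Alice controls 6 companies.

6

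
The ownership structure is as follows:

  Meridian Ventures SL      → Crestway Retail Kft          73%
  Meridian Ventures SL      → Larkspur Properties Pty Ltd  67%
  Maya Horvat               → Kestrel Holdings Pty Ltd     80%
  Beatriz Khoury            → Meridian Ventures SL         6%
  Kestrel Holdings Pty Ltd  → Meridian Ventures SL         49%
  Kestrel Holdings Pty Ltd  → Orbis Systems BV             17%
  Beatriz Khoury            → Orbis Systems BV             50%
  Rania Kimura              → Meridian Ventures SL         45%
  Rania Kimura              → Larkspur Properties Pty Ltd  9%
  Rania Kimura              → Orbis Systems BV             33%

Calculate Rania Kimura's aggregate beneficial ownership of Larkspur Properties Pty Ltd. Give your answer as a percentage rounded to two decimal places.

Rania reaches Larkspur along 2 paths.
Direct stake: 9% = 9%.
Via Meridian: 45% × 67% = 30.15%.
Total: 9% + 30.15% = 39.15%.

39.15%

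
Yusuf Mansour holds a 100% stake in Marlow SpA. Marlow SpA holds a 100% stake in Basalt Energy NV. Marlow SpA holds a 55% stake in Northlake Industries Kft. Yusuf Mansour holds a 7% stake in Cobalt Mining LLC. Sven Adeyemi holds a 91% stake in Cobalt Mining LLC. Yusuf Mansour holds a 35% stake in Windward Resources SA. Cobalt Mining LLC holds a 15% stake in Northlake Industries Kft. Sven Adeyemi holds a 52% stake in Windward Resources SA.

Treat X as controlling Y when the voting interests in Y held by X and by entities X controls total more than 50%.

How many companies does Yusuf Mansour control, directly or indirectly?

3

Yusuf holds 100% of Marlow, so Yusuf controls Marlow.
Marlow holds 100% of Basalt, so Yusuf controls Basalt.
Marlow holds 55% of Northlake, so Yusuf controls Northlake.
No other company's threshold is met.
Yusuf controls 3 companies.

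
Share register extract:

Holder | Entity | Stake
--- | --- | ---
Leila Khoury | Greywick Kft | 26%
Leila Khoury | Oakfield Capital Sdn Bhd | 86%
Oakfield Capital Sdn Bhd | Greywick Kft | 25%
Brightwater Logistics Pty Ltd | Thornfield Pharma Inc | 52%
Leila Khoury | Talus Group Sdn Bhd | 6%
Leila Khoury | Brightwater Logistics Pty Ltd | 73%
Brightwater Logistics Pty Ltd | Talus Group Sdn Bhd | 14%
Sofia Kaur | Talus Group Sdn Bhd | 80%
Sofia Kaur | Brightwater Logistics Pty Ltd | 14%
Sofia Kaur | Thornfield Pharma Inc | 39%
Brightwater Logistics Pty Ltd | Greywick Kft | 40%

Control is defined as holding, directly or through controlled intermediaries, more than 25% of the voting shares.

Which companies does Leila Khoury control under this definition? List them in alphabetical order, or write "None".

Leila holds 73% of Brightwater, so Leila controls Brightwater.
Brightwater holds 52% of Thornfield, so Leila controls Thornfield.
Leila holds 86% of Oakfield, so Leila controls Oakfield.
Oakfield and Brightwater and Leila together hold 25% + 40% + 26% = 91% of Greywick, so Leila controls Greywick.
No other company's threshold is met.

Brightwater Logistics Pty Ltd, Greywick Kft, Oakfield Capital Sdn Bhd, Thornfield Pharma Inc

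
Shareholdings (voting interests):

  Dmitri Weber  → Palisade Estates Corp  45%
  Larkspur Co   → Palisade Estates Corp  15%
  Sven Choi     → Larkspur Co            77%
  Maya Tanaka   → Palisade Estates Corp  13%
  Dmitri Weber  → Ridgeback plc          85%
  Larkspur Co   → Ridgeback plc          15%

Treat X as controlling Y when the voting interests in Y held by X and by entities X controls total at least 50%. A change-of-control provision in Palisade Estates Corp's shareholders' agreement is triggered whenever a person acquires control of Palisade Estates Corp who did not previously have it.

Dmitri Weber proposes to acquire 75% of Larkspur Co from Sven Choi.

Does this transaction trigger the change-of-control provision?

The purchase adds only to Dmitri's holdings (Sven's stake shrinks), so Dmitri is the only person who could newly come to control Palisade.
Dmitri holds 85% of Ridgeback, so Dmitri controls Ridgeback.
In Palisade, Dmitri's side holds only 45%, not ≥ 50%.
So before the transaction, Dmitri does not control Palisade.
After the purchase, Dmitri holds 75% of Larkspur directly, and Sven's stake falls to 2%.
Dmitri holds 75% of Larkspur, so Dmitri controls Larkspur.
Dmitri and Larkspur together hold 45% + 15% = 60% of Palisade, so Dmitri controls Palisade.
Dmitri did not control Palisade before and does after, so the clause is triggered.

Yes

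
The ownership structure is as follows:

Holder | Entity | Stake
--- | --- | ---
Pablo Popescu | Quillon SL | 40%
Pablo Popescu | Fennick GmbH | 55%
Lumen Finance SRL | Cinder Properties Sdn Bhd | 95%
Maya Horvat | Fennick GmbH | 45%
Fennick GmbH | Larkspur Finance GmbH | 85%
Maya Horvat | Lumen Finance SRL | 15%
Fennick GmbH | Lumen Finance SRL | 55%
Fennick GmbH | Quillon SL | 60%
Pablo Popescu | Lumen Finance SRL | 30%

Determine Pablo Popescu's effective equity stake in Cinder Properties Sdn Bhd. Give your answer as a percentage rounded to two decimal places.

Pablo reaches Cinder along 2 paths.
Via Fennick → Lumen: 55% × 55% × 95% = 28.7375%.
Via Lumen: 30% × 95% = 28.5%.
Total: 28.7375% + 28.5% = 57.2375%.
Rounded: 57.24%.

57.24%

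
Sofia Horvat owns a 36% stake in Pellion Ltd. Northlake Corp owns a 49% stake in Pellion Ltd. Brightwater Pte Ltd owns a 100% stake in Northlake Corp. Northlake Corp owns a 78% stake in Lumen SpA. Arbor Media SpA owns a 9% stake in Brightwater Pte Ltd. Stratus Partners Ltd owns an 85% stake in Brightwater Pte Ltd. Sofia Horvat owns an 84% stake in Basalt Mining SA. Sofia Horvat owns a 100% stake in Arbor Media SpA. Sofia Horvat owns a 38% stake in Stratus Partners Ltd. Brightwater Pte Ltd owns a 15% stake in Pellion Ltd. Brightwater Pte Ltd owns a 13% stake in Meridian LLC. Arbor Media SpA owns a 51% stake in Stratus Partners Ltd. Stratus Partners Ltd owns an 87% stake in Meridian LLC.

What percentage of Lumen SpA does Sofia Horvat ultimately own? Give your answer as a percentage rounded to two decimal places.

Sofia reaches Lumen along 3 paths.
Via Stratus → Brightwater → Northlake: 38% × 85% × 100% × 78% = 25.194%.
Via Arbor → Stratus → Brightwater → Northlake: 100% × 51% × 85% × 100% × 78% = 33.813%.
Via Arbor → Brightwater → Northlake: 100% × 9% × 100% × 78% = 7.02%.
Total: 25.194% + 33.813% + 7.02% = 66.027%.
Rounded: 66.03%.

66.03%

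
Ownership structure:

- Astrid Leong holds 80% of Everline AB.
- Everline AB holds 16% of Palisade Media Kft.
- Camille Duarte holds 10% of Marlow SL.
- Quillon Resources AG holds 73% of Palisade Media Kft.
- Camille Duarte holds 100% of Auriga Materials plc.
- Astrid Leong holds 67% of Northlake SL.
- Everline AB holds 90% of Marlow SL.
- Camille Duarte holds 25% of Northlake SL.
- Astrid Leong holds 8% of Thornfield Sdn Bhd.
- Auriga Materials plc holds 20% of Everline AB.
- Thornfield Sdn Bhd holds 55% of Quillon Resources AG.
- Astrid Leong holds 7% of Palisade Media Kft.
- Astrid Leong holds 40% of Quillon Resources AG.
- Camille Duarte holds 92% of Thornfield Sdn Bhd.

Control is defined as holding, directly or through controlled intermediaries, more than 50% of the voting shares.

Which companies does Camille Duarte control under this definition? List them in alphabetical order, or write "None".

Camille holds 92% of Thornfield, so Camille controls Thornfield.
Camille holds 100% of Auriga, so Camille controls Auriga.
Thornfield holds 55% of Quillon, so Camille controls Quillon.
Quillon holds 73% of Palisade, so Camille controls Palisade.
No other company's threshold is met.

Auriga Materials plc, Palisade Media Kft, Quillon Resources AG, Thornfield Sdn Bhd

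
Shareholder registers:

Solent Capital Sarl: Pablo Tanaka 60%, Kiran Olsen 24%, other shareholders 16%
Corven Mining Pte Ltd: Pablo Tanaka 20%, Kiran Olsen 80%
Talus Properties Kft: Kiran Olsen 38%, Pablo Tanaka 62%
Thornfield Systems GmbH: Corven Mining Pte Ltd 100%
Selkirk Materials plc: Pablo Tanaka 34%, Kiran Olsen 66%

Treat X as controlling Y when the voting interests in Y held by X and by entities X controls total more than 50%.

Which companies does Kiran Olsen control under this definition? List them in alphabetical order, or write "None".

Kiran holds 80% of Corven, so Kiran controls Corven.
Corven holds 100% of Thornfield, so Kiran controls Thornfield.
Kiran holds 66% of Selkirk, so Kiran controls Selkirk.
No other company's threshold is met.

Corven Mining Pte Ltd, Selkirk Materials plc, Thornfield Systems GmbH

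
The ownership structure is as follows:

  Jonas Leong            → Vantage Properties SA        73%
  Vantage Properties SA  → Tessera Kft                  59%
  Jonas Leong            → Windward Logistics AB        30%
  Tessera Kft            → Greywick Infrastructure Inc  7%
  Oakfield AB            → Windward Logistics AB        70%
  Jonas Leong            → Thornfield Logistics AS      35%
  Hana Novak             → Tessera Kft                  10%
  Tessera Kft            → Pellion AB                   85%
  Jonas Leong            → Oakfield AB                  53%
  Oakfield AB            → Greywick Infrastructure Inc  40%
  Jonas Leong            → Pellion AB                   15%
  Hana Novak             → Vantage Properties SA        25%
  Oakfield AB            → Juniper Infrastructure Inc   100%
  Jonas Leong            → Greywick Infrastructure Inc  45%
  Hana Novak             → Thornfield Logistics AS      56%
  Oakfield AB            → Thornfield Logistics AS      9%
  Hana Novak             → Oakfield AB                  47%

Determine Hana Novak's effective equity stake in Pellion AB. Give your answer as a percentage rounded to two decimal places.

21.04%

Hana reaches Pellion along 2 paths.
Via Vantage → Tessera: 25% × 59% × 85% = 12.5375%.
Via Tessera: 10% × 85% = 8.5%.
Total: 12.5375% + 8.5% = 21.0375%.
Rounded: 21.04%.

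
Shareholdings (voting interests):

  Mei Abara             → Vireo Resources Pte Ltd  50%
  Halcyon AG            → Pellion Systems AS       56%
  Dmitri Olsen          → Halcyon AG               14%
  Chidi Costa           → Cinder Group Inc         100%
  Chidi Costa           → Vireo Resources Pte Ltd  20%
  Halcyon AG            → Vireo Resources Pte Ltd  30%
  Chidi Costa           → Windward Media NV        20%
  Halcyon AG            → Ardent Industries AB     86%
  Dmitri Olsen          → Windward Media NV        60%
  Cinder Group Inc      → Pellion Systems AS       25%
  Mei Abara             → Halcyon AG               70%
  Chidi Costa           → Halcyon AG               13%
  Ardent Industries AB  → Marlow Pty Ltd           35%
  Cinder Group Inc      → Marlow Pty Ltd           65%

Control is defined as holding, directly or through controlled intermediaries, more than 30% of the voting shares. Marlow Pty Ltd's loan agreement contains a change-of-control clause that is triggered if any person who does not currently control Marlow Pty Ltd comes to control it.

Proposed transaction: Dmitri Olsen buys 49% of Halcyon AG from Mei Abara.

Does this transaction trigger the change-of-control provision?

Yes

The purchase adds only to Dmitri's holdings (Mei's stake shrinks), so Dmitri is the only person who could newly come to control Marlow.
Dmitri holds 60% of Windward, so Dmitri controls Windward.
Neither Dmitri nor any entity Dmitri controls holds any voting interest in Marlow.
So before the transaction, Dmitri does not control Marlow.
After the purchase, Dmitri's direct stake in Halcyon rises to 14% + 49% = 63%, and Mei's stake falls to 21%.
Dmitri holds 63% of Halcyon, so Dmitri controls Halcyon.
Halcyon holds 86% of Ardent, so Dmitri controls Ardent.
Ardent holds 35% of Marlow, so Dmitri controls Marlow.
Dmitri did not control Marlow before and does after, so the clause is triggered.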